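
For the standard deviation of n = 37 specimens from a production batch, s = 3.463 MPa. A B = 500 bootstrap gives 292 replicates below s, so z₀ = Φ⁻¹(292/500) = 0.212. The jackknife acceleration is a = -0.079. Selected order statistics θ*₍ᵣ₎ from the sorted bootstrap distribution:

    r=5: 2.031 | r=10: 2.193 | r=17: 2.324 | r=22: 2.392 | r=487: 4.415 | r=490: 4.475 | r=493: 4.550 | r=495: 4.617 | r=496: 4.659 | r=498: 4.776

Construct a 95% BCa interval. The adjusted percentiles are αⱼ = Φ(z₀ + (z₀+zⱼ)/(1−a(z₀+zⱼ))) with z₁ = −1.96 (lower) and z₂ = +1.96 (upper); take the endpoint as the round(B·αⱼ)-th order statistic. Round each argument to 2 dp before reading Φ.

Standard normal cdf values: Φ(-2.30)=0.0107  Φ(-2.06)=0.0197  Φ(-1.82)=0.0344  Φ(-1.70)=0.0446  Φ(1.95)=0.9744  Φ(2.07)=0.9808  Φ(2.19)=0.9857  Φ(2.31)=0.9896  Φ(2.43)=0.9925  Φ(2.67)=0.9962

(2.324, 4.475)

Lower: z₀ + z₁ = 0.212 + (-1.960) = -1.748; 1 − a(z₀+z₁) = 1 − (-0.079)(-1.748) = 0.8619; argument = 0.212 + (-1.748)/0.8619 = -1.8161 → -1.82.
α₁ = Φ(-1.82) = 0.0344; rank = round(500 × 0.0344) = 17; θ*₍17₎ = 2.324.
Upper: z₀ + z₂ = 2.172; 1 − a(z₀+z₂) = 1.1716; argument = 2.0659 → 2.07; α₂ = 0.9808; rank = 490; θ*₍490₎ = 4.475.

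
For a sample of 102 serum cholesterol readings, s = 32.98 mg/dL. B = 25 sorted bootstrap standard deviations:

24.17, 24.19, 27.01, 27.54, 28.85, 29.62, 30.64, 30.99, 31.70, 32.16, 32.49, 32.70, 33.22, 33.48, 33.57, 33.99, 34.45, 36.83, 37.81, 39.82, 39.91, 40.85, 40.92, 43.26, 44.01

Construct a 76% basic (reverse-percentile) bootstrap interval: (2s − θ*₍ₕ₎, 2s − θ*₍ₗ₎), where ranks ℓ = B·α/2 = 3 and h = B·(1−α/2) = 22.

Percentile endpoints at ranks 3 and 22: θ*₍3₎ = 27.01, θ*₍22₎ = 40.85.
Basic interval reflects these around s:
  lower = 2 × 32.98 − 40.85 = 25.11
  upper = 2 × 32.98 − 27.01 = 38.95

(25.11, 38.95)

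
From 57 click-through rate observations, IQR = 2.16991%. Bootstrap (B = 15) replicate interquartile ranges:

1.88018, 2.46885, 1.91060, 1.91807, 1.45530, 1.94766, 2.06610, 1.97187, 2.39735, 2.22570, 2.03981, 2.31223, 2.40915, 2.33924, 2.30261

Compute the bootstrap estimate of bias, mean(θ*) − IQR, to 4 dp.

mean(θ*) = (1.88018 + 2.46885 + 1.91060 + 1.91807 + 1.45530 + 1.94766 + 2.06610 + 1.97187 + 2.39735 + 2.22570 + 2.03981 + 2.31223 + 2.40915 + 2.33924 + 2.30261) / 15 = 2.10965
bias = 2.10965 − 2.16991

bias = −0.0603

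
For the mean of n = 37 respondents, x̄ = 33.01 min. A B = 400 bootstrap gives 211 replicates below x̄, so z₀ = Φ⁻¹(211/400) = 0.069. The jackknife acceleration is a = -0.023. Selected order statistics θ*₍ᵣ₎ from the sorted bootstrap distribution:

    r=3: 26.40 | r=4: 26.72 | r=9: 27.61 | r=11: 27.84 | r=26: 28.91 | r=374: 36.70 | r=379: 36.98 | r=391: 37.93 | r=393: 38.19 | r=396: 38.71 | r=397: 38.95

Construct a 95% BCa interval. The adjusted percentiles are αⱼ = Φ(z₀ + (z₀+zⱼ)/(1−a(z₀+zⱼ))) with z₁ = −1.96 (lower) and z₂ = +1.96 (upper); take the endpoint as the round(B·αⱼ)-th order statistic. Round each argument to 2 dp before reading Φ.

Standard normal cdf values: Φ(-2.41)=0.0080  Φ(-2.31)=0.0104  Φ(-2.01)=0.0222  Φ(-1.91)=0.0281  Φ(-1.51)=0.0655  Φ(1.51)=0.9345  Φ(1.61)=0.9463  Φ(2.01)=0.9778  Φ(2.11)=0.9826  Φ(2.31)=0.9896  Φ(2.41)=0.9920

(27.84, 37.93)

Lower: z₀ + z₁ = 0.069 + (-1.960) = -1.891; 1 − a(z₀+z₁) = 1 − (-0.023)(-1.891) = 0.9565; argument = 0.069 + (-1.891)/0.9565 = -1.9080 → -1.91.
α₁ = Φ(-1.91) = 0.0281; rank = round(400 × 0.0281) = 11; θ*₍11₎ = 27.84.
Upper: z₀ + z₂ = 2.029; 1 − a(z₀+z₂) = 1.0467; argument = 2.0075 → 2.01; α₂ = 0.9778; rank = 391; θ*₍391₎ = 37.93.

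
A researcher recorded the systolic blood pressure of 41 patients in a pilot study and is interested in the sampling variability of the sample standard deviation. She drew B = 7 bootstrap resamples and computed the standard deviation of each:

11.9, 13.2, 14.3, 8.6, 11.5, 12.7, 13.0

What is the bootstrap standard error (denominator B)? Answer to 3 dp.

SE* = 1.683

Bootstrap SE is the standard deviation of the 7 replicate standard deviations.
Mean of replicates: (11.9 + 13.2 + 14.3 + 8.6 + 11.5 + 12.7 + 13.0) / 7 = 85.2000 / 7 = 12.1714
Sum of squared deviations: (−0.2714)² + (+1.0286)² + (+2.1286)² + (−3.5714)² + (−0.6714)² + (+0.5286)² + (+0.8286)² = 19.8343
Variance = 19.8343 / 7 = 2.8335
SE* = √2.8335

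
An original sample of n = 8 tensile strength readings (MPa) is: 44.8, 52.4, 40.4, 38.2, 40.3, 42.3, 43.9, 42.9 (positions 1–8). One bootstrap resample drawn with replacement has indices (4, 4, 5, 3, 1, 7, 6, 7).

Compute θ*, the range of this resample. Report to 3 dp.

θ* = 6.600

Resample values: 38.2, 38.2, 40.3, 40.4, 44.8, 43.9, 42.3, 43.9.
Range = 44.8 − 38.2 = 6.600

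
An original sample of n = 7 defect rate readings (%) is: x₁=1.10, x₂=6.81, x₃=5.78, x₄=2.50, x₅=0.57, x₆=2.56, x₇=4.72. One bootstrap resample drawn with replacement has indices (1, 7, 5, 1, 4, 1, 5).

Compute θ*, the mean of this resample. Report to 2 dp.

θ* = 1.67

Resample values: 1.10, 4.72, 0.57, 1.10, 2.50, 1.10, 0.57.
Mean = (1.10 + 4.72 + 0.57 + 1.10 + 2.50 + 1.10 + 0.57) / 7 = 11.660 / 7 = 1.67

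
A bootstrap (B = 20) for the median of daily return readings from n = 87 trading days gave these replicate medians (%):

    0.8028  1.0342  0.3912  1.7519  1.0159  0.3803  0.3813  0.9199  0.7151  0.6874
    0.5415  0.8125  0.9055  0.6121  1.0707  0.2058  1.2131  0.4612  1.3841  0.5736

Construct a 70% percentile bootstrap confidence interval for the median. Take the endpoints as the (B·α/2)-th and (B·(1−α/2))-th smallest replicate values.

Sorted replicates: 0.2058, 0.3803, 0.3813, 0.3912, 0.4612, 0.5415, 0.5736, 0.6121, 0.6874, 0.7151, 0.8028, 0.8125, 0.9055, 0.9199, 1.0159, 1.0342, 1.0707, 1.2131, 1.3841, 1.7519
α = 0.30; lower rank = 20 × 0.150 = 3; upper rank = 20 × 0.850 = 17.
The 3rd smallest replicate is 0.3813; the 17th is 1.0707.

(0.3813, 1.0707)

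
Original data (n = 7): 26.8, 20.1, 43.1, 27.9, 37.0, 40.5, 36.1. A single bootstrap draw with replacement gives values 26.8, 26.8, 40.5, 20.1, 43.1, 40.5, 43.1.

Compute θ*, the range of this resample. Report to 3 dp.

Range = 43.1 − 20.1 = 23.000

θ* = 23.000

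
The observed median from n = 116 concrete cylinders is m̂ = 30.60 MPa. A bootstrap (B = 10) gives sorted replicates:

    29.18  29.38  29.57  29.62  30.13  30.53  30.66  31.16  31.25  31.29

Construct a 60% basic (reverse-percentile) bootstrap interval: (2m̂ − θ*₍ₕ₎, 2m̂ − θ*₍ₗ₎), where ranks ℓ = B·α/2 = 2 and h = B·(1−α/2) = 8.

(30.04, 31.82)

Percentile endpoints at ranks 2 and 8: θ*₍2₎ = 29.38, θ*₍8₎ = 31.16.
Basic interval reflects these around m̂:
  lower = 2 × 30.60 − 31.16 = 30.04
  upper = 2 × 30.60 − 29.38 = 31.82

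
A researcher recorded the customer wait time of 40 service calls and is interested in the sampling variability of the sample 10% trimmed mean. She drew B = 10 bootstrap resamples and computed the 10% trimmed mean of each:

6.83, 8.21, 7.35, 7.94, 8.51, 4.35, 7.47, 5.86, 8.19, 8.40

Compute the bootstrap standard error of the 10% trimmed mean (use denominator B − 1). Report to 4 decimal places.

SE* = 1.3221

Bootstrap SE is the standard deviation of the 10 replicate 10% trimmed means.
Mean of replicates: (6.83 + 8.21 + 7.35 + 7.94 + 8.51 + 4.35 + 7.47 + 5.86 + 8.19 + 8.40) / 10 = 73.11000 / 10 = 7.31100
Sum of squared deviations: (−0.48100)² + (+0.89900)² + (+0.03900)² + (+0.62900)² + (+1.19900)² + (−2.96100)² + (+0.15900)² + (−1.45100)² + (+0.87900)² + (+1.08900)² = 15.73109
Variance = 15.73109 / 9 = 1.74790
SE* = √1.74790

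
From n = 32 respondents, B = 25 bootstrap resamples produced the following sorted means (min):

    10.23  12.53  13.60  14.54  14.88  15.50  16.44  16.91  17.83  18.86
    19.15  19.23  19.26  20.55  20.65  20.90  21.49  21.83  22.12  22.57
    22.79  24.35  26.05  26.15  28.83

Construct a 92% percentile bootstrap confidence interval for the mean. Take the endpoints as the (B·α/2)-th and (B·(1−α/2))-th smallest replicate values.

α = 0.08; lower rank = 25 × 0.040 = 1; upper rank = 25 × 0.960 = 24.
The 1st smallest replicate is 10.23; the 24th is 26.15.

(10.23, 26.15)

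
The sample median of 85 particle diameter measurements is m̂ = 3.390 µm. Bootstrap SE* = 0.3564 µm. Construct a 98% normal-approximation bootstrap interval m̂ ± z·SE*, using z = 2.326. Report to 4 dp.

Margin = 2.326 × 0.3564 = 0.82899
Interval: 3.390 ± 0.82899

(2.5610, 4.2190)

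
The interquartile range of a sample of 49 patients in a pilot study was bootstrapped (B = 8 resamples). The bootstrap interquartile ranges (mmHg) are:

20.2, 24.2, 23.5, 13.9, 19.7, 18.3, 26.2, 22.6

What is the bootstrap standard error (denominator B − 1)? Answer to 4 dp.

Bootstrap SE is the standard deviation of the 8 replicate interquartile ranges.
Mean of replicates: (20.2 + 24.2 + 23.5 + 13.9 + 19.7 + 18.3 + 26.2 + 22.6) / 8 = 168.60000 / 8 = 21.07500
Sum of squared deviations: (−0.87500)² + (+3.12500)² + (+2.42500)² + (−7.17500)² + (−1.37500)² + (−2.77500)² + (+5.12500)² + (+1.52500)² = 106.07500
Variance = 106.07500 / 7 = 15.15357
SE* = √15.15357

SE* = 3.8928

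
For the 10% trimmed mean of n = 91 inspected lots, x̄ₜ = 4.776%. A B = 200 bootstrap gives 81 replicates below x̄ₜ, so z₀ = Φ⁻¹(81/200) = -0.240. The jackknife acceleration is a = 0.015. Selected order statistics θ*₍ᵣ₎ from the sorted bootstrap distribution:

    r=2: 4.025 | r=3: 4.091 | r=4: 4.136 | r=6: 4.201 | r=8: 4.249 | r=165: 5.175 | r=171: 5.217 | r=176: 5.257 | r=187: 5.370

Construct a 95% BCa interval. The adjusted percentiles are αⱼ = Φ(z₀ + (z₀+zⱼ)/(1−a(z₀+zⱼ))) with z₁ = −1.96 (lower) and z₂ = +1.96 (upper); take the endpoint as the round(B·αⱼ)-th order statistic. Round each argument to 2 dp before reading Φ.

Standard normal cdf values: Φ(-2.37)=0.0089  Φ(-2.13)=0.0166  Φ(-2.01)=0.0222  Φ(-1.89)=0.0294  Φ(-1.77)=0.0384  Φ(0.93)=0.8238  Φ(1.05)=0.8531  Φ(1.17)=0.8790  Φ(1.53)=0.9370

Lower: z₀ + z₁ = -0.240 + (-1.960) = -2.200; 1 − a(z₀+z₁) = 1 − (0.015)(-2.200) = 1.0330; argument = -0.240 + (-2.200)/1.0330 = -2.3697 → -2.37.
α₁ = Φ(-2.37) = 0.0089; rank = round(200 × 0.0089) = 2; θ*₍2₎ = 4.025.
Upper: z₀ + z₂ = 1.720; 1 − a(z₀+z₂) = 0.9742; argument = 1.5256 → 1.53; α₂ = 0.9370; rank = 187; θ*₍187₎ = 5.370.

(4.025, 5.370)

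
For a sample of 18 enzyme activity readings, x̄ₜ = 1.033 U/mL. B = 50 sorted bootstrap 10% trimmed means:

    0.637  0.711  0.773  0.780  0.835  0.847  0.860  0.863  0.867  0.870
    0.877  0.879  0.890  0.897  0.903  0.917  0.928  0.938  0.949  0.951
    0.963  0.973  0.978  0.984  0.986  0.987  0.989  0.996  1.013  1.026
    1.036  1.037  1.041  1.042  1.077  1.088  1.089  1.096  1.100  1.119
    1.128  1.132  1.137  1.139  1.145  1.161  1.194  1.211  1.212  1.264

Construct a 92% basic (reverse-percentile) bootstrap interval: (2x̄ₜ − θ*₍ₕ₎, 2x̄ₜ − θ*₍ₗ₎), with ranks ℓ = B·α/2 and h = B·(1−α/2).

Percentile endpoints at ranks 2 and 48: θ*₍2₎ = 0.711, θ*₍48₎ = 1.211.
Basic interval reflects these around x̄ₜ:
  lower = 2 × 1.033 − 1.211 = 0.855
  upper = 2 × 1.033 − 0.711 = 1.355

(0.855, 1.355)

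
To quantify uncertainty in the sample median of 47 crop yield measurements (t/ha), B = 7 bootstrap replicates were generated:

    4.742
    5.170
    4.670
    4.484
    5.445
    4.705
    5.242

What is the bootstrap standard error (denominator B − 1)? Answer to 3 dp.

Bootstrap SE is the standard deviation of the 7 replicate medians.
Mean of replicates: (4.742 + 5.170 + 4.670 + 4.484 + 5.445 + 4.705 + 5.242) / 7 = 34.4580 / 7 = 4.9226
Sum of squared deviations: (−0.1806)² + (+0.2474)² + (−0.2526)² + (−0.4386)² + (+0.5224)² + (−0.2176)² + (+0.3194)² = 0.7723
Variance = 0.7723 / 6 = 0.1287
SE* = √0.1287

SE* = 0.359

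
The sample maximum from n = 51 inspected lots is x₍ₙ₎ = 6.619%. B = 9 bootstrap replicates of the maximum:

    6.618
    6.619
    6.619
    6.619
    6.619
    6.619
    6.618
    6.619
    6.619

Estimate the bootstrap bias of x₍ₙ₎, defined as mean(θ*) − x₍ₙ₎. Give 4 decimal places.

bias = −0.0002

mean(θ*) = (6.618 + 6.619 + 6.619 + 6.619 + 6.619 + 6.619 + 6.618 + 6.619 + 6.619) / 9 = 6.61878
bias = 6.61878 − 6.619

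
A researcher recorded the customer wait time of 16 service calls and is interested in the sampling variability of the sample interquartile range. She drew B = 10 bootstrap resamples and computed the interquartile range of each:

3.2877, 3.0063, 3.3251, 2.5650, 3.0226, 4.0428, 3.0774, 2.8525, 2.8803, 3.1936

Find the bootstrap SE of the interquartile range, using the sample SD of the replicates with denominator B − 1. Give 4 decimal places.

Bootstrap SE is the standard deviation of the 10 replicate interquartile ranges.
Mean of replicates: (3.2877 + 3.0063 + 3.3251 + 2.5650 + 3.0226 + 4.0428 + 3.0774 + 2.8525 + 2.8803 + 3.1936) / 10 = 31.25330 / 10 = 3.12533
Sum of squared deviations: (+0.16237)² + (−0.11903)² + (+0.19977)² + (−0.56033)² + (−0.10273)² + (+0.91747)² + (−0.04793)² + (−0.27283)² + (−0.24503)² + (+0.06827)² = 1.38815
Variance = 1.38815 / 9 = 0.15424
SE* = √0.15424

SE* = 0.3927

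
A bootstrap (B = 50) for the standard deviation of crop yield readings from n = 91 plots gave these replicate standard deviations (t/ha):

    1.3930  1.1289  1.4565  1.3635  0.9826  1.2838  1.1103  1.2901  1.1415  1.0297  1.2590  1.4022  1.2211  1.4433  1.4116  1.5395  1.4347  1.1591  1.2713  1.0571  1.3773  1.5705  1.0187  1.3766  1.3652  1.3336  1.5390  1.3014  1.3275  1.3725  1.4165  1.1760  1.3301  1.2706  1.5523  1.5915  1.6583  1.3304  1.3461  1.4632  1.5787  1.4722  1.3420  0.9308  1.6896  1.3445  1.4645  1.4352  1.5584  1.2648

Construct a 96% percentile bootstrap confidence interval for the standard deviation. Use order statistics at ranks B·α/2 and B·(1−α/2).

Sorted replicates: 0.9308, 0.9826, 1.0187, 1.0297, 1.0571, 1.1103, 1.1289, 1.1415, 1.1591, 1.1760, 1.2211, 1.2590, 1.2648, 1.2706, 1.2713, 1.2838, 1.2901, 1.3014, 1.3275, 1.3301, 1.3304, 1.3336, 1.3420, 1.3445, 1.3461, 1.3635, 1.3652, 1.3725, 1.3766, 1.3773, 1.3930, 1.4022, 1.4116, 1.4165, 1.4347, 1.4352, 1.4433, 1.4565, 1.4632, 1.4645, 1.4722, 1.5390, 1.5395, 1.5523, 1.5584, 1.5705, 1.5787, 1.5915, 1.6583, 1.6896
α = 0.04; lower rank = 50 × 0.020 = 1; upper rank = 50 × 0.980 = 49.
The 1st smallest replicate is 0.9308; the 49th is 1.6583.

(0.9308, 1.6583)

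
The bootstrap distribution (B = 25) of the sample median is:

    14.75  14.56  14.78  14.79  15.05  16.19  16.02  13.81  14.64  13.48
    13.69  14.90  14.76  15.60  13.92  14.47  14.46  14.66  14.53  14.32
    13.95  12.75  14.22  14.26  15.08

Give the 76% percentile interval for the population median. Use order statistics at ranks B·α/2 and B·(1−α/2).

Sorted replicates: 12.75, 13.48, 13.69, 13.81, 13.92, 13.95, 14.22, 14.26, 14.32, 14.46, 14.47, 14.53, 14.56, 14.64, 14.66, 14.75, 14.76, 14.78, 14.79, 14.90, 15.05, 15.08, 15.60, 16.02, 16.19
α = 0.24; lower rank = 25 × 0.120 = 3; upper rank = 25 × 0.880 = 22.
The 3rd smallest replicate is 13.69; the 22nd is 15.08.

(13.69, 15.08)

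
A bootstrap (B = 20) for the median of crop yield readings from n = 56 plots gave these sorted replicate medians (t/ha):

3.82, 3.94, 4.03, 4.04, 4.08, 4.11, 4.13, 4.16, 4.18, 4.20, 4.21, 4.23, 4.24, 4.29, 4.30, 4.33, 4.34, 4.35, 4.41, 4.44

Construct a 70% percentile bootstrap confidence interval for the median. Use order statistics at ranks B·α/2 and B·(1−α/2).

α = 0.30; lower rank = 20 × 0.150 = 3; upper rank = 20 × 0.850 = 17.
The 3rd smallest replicate is 4.03; the 17th is 4.34.

(4.03, 4.34)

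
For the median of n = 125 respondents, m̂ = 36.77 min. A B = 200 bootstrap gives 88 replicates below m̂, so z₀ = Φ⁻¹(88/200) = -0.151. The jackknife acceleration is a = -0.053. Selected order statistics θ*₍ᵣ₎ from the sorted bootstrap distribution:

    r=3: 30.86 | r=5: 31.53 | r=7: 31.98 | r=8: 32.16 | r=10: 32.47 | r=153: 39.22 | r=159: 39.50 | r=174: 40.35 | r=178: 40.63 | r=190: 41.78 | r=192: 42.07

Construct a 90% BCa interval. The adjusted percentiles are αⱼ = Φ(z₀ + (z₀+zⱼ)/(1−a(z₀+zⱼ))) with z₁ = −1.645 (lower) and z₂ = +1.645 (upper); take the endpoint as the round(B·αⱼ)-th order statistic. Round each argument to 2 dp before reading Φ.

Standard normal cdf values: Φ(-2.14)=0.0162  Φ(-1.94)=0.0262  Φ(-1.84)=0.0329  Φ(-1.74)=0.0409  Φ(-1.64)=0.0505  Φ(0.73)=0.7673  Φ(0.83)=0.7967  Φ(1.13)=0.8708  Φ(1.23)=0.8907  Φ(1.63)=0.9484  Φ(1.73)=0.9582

(30.86, 40.63)

Lower: z₀ + z₁ = -0.151 + (-1.645) = -1.796; 1 − a(z₀+z₁) = 1 − (-0.053)(-1.796) = 0.9048; argument = -0.151 + (-1.796)/0.9048 = -2.1359 → -2.14.
α₁ = Φ(-2.14) = 0.0162; rank = round(200 × 0.0162) = 3; θ*₍3₎ = 30.86.
Upper: z₀ + z₂ = 1.494; 1 − a(z₀+z₂) = 1.0792; argument = 1.2334 → 1.23; α₂ = 0.8907; rank = 178; θ*₍178₎ = 40.63.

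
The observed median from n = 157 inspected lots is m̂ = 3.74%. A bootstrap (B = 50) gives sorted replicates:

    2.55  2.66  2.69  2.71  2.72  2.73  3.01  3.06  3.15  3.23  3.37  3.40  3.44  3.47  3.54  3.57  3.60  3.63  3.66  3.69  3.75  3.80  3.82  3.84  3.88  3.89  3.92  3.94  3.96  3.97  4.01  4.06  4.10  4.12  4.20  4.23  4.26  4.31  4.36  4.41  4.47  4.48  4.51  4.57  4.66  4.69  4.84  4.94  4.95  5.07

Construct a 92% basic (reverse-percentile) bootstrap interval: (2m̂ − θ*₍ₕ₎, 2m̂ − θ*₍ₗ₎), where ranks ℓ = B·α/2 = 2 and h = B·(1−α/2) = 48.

(2.54, 4.82)

Percentile endpoints at ranks 2 and 48: θ*₍2₎ = 2.66, θ*₍48₎ = 4.94.
Basic interval reflects these around m̂:
  lower = 2 × 3.74 − 4.94 = 2.54
  upper = 2 × 3.74 − 2.66 = 4.82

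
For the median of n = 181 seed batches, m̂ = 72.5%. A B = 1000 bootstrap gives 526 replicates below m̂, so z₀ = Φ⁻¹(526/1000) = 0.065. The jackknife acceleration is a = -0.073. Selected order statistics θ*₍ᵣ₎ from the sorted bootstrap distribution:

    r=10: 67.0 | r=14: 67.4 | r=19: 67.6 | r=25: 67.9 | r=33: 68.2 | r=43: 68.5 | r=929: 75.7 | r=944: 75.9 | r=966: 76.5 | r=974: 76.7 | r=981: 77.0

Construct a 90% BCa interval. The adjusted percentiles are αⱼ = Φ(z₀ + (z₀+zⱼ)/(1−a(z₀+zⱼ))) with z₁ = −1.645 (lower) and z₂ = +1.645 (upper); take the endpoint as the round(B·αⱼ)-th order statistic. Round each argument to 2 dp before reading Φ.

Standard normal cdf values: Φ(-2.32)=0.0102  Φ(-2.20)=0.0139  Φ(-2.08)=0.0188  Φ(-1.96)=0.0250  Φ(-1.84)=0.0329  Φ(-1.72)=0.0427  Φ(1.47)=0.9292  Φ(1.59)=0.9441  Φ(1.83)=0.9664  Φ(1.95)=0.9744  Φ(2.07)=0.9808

Lower: z₀ + z₁ = 0.065 + (-1.645) = -1.580; 1 − a(z₀+z₁) = 1 − (-0.073)(-1.580) = 0.8847; argument = 0.065 + (-1.580)/0.8847 = -1.7210 → -1.72.
α₁ = Φ(-1.72) = 0.0427; rank = round(1000 × 0.0427) = 43; θ*₍43₎ = 68.5.
Upper: z₀ + z₂ = 1.710; 1 − a(z₀+z₂) = 1.1248; argument = 1.5852 → 1.59; α₂ = 0.9441; rank = 944; θ*₍944₎ = 75.9.

(68.5, 75.9)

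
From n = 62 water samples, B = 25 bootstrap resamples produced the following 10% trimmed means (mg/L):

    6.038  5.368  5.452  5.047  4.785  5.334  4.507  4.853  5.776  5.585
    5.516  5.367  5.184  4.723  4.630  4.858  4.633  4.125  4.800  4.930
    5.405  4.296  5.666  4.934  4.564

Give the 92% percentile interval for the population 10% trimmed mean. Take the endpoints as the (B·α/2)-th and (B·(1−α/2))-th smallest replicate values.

Sorted replicates: 4.125, 4.296, 4.507, 4.564, 4.630, 4.633, 4.723, 4.785, 4.800, 4.853, 4.858, 4.930, 4.934, 5.047, 5.184, 5.334, 5.367, 5.368, 5.405, 5.452, 5.516, 5.585, 5.666, 5.776, 6.038
α = 0.08; lower rank = 25 × 0.040 = 1; upper rank = 25 × 0.960 = 24.
The 1st smallest replicate is 4.125; the 24th is 5.776.

(4.125, 5.776)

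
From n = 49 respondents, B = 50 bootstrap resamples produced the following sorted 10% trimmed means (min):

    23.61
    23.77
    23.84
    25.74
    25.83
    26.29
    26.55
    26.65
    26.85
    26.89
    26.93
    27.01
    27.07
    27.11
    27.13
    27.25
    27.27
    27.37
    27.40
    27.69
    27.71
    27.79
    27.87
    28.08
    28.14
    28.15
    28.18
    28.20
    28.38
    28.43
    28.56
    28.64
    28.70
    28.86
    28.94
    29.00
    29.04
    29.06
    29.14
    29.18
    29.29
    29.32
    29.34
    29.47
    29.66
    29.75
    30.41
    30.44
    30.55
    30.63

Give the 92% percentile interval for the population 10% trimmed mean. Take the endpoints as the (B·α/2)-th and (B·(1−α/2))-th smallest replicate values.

(23.77, 30.44)

α = 0.08; lower rank = 50 × 0.040 = 2; upper rank = 50 × 0.960 = 48.
The 2nd smallest replicate is 23.77; the 48th is 30.44.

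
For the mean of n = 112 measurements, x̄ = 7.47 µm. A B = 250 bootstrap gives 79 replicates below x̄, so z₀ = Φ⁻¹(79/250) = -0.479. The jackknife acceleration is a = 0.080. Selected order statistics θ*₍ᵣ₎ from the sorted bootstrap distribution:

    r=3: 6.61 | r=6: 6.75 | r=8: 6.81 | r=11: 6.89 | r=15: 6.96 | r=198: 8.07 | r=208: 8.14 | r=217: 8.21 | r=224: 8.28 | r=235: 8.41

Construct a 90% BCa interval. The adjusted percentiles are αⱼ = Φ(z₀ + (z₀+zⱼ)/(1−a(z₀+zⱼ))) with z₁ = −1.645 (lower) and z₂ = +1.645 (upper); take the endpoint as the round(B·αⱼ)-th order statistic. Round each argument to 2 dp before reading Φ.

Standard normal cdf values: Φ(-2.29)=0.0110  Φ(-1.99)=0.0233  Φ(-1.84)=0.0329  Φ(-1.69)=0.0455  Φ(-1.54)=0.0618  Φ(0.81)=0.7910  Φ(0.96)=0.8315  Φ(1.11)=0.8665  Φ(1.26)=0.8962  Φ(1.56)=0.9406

(6.61, 8.07)

Lower: z₀ + z₁ = -0.479 + (-1.645) = -2.124; 1 − a(z₀+z₁) = 1 − (0.080)(-2.124) = 1.1699; argument = -0.479 + (-2.124)/1.1699 = -2.2945 → -2.29.
α₁ = Φ(-2.29) = 0.0110; rank = round(250 × 0.0110) = 3; θ*₍3₎ = 6.61.
Upper: z₀ + z₂ = 1.166; 1 − a(z₀+z₂) = 0.9067; argument = 0.8070 → 0.81; α₂ = 0.7910; rank = 198; θ*₍198₎ = 8.07.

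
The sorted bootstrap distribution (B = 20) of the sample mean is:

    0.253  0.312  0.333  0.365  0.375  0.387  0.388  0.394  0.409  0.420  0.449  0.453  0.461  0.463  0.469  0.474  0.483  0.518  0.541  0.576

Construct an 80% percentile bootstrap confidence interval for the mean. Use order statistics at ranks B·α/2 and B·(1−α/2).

(0.312, 0.518)

α = 0.20; lower rank = 20 × 0.100 = 2; upper rank = 20 × 0.900 = 18.
The 2nd smallest replicate is 0.312; the 18th is 0.518.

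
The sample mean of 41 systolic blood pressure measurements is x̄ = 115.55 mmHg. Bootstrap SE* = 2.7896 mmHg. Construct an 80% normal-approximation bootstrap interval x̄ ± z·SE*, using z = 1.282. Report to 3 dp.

Margin = 1.282 × 2.7896 = 3.5763
Interval: 115.55 ± 3.5763

(111.974, 119.126)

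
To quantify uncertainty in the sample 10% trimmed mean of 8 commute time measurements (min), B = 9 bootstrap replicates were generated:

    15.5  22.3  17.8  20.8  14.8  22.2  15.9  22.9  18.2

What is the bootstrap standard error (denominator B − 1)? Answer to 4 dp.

SE* = 3.1843

Bootstrap SE is the standard deviation of the 9 replicate 10% trimmed means.
Mean of replicates: (15.5 + 22.3 + 17.8 + 20.8 + 14.8 + 22.2 + 15.9 + 22.9 + 18.2) / 9 = 170.40000 / 9 = 18.93333
Sum of squared deviations: (−3.43333)² + (+3.36667)² + (−1.13333)² + (+1.86667)² + (−4.13333)² + (+3.26667)² + (−3.03333)² + (+3.96667)² + (−0.73333)² = 81.12000
Variance = 81.12000 / 8 = 10.14000
SE* = √10.14000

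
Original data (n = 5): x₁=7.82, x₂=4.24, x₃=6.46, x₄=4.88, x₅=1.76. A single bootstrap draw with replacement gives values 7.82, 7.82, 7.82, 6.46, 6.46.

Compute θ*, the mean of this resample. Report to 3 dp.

θ* = 7.276

Mean = (7.82 + 7.82 + 7.82 + 6.46 + 6.46) / 5 = 36.380 / 5 = 7.276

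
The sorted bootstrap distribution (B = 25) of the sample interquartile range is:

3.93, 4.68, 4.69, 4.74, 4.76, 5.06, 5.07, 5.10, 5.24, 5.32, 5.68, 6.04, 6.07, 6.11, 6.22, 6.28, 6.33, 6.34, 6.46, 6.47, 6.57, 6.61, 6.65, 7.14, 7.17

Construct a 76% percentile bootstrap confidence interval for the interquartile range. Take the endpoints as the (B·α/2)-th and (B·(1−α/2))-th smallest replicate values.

α = 0.24; lower rank = 25 × 0.120 = 3; upper rank = 25 × 0.880 = 22.
The 3rd smallest replicate is 4.69; the 22nd is 6.61.

(4.69, 6.61)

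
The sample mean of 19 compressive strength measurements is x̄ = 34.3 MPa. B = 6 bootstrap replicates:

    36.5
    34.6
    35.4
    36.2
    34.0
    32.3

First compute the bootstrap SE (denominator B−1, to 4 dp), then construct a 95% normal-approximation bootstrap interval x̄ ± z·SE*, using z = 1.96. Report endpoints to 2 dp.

Mean of replicates = 34.8333; sum of squared deviations = 12.1333; SE* = √(12.1333/5) = 1.5578
Margin = 1.96 × 1.5578 = 3.053
Interval: 34.3 ± 3.053

(31.25, 37.35)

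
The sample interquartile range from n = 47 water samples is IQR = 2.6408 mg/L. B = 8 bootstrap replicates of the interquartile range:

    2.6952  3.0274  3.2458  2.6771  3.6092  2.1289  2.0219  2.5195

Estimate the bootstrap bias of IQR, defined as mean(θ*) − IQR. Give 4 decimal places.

bias = +0.0998

mean(θ*) = (2.6952 + 3.0274 + 3.2458 + 2.6771 + 3.6092 + 2.1289 + 2.0219 + 2.5195) / 8 = 2.74063
bias = 2.74063 − 2.6408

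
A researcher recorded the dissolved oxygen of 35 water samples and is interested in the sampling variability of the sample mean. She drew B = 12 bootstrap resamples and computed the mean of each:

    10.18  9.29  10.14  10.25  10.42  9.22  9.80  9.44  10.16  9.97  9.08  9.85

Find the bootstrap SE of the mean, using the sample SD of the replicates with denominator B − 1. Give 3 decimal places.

Bootstrap SE is the standard deviation of the 12 replicate means.
Mean of replicates: (10.18 + 9.29 + 10.14 + 10.25 + 10.42 + 9.22 + 9.80 + 9.44 + 10.16 + 9.97 + 9.08 + 9.85) / 12 = 117.8000 / 12 = 9.8167
Sum of squared deviations: (+0.3633)² + (−0.5267)² + (+0.3233)² + (+0.4333)² + (+0.6033)² + (−0.5967)² + (−0.0167)² + (−0.3767)² + (+0.3433)² + (+0.1533)² + (−0.7367)² + (+0.0333)² = 2.2491
Variance = 2.2491 / 11 = 0.2045
SE* = √0.2045

SE* = 0.452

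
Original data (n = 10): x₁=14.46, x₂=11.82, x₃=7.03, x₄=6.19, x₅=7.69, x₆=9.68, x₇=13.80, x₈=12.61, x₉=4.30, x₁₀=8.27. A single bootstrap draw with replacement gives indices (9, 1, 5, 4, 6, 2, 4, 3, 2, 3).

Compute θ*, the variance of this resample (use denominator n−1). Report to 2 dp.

Resample values: 4.30, 14.46, 7.69, 6.19, 9.68, 11.82, 6.19, 7.03, 11.82, 7.03.
Mean = 8.6210; sum of squared deviations = 92.1025
s² = 92.1025 / 9 = 10.2336

θ* = 10.23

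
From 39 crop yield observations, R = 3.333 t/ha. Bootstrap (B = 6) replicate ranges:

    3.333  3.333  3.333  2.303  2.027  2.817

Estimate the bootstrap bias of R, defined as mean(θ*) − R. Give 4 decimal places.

mean(θ*) = (3.333 + 3.333 + 3.333 + 2.303 + 2.027 + 2.817) / 6 = 2.85767
bias = 2.85767 − 3.333

bias = −0.4753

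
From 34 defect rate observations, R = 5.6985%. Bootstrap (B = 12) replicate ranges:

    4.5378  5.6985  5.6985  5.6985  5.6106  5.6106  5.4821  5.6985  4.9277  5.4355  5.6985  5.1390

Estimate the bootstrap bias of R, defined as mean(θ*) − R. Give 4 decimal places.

bias = −0.2622

mean(θ*) = (4.5378 + 5.6985 + 5.6985 + 5.6985 + 5.6106 + 5.6106 + 5.4821 + 5.6985 + 4.9277 + 5.4355 + 5.6985 + 5.1390) / 12 = 5.43632
bias = 5.43632 − 5.6985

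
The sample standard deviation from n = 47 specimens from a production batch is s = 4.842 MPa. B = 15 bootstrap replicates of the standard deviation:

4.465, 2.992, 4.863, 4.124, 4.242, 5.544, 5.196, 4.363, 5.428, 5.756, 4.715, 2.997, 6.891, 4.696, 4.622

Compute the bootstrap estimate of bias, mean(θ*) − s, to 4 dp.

bias = −0.1157

mean(θ*) = (4.465 + 2.992 + 4.863 + 4.124 + 4.242 + 5.544 + 5.196 + 4.363 + 5.428 + 5.756 + 4.715 + 2.997 + 6.891 + 4.696 + 4.622) / 15 = 4.72627
bias = 4.72627 − 4.842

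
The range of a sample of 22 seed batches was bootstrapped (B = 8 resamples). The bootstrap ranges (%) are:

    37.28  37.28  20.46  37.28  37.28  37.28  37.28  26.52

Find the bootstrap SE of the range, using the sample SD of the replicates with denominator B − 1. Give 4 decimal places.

SE* = 6.5858

Bootstrap SE is the standard deviation of the 8 replicate ranges.
Mean of replicates: (37.28 + 37.28 + 20.46 + 37.28 + 37.28 + 37.28 + 37.28 + 26.52) / 8 = 270.66000 / 8 = 33.83250
Sum of squared deviations: (+3.44750)² + (+3.44750)² + (−13.37250)² + (+3.44750)² + (+3.44750)² + (+3.44750)² + (+3.44750)² + (−7.31250)² = 303.60795
Variance = 303.60795 / 7 = 43.37256
SE* = √43.37256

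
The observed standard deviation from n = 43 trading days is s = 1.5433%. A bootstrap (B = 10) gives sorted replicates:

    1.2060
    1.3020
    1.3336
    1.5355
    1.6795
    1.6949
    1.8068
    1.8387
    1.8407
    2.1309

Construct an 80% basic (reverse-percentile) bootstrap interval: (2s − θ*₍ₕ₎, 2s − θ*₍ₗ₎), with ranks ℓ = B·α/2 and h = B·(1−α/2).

(1.2459, 1.8806)

Percentile endpoints at ranks 1 and 9: θ*₍1₎ = 1.2060, θ*₍9₎ = 1.8407.
Basic interval reflects these around s:
  lower = 2 × 1.5433 − 1.8407 = 1.2459
  upper = 2 × 1.5433 − 1.2060 = 1.8806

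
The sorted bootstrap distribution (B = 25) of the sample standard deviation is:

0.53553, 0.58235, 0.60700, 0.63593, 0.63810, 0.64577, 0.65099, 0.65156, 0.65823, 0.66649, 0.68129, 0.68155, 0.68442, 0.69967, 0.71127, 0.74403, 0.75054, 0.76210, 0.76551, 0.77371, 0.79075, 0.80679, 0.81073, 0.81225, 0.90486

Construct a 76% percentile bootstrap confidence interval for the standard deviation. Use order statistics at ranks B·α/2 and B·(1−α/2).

α = 0.24; lower rank = 25 × 0.120 = 3; upper rank = 25 × 0.880 = 22.
The 3rd smallest replicate is 0.60700; the 22nd is 0.80679.

(0.60700, 0.80679)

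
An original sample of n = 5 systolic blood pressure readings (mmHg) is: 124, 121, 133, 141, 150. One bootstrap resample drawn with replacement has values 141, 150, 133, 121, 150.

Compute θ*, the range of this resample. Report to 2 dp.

θ* = 29.00

Range = 150 − 121 = 29.00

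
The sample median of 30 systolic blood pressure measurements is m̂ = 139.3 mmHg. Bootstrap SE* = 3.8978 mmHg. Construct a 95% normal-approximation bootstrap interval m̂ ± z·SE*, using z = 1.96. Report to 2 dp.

Margin = 1.96 × 3.8978 = 7.640
Interval: 139.3 ± 7.640

(131.66, 146.94)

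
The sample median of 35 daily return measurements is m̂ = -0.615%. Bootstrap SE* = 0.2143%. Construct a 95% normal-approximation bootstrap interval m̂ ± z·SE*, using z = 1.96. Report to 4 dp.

Margin = 1.96 × 0.2143 = 0.42003
Interval: -0.615 ± 0.42003

(-1.0350, -0.1950)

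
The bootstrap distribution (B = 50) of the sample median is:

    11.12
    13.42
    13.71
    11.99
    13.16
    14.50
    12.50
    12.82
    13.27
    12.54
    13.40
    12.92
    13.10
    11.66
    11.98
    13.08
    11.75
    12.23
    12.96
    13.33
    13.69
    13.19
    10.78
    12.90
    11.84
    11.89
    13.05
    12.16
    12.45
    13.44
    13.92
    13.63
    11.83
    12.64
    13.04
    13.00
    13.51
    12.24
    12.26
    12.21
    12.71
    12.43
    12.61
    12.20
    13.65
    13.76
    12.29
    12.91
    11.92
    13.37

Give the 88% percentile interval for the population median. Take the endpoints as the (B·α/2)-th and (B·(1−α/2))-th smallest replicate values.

(11.66, 13.71)

Sorted replicates: 10.78, 11.12, 11.66, 11.75, 11.83, 11.84, 11.89, 11.92, 11.98, 11.99, 12.16, 12.20, 12.21, 12.23, 12.24, 12.26, 12.29, 12.43, 12.45, 12.50, 12.54, 12.61, 12.64, 12.71, 12.82, 12.90, 12.91, 12.92, 12.96, 13.00, 13.04, 13.05, 13.08, 13.10, 13.16, 13.19, 13.27, 13.33, 13.37, 13.40, 13.42, 13.44, 13.51, 13.63, 13.65, 13.69, 13.71, 13.76, 13.92, 14.50
α = 0.12; lower rank = 50 × 0.060 = 3; upper rank = 50 × 0.940 = 47.
The 3rd smallest replicate is 11.66; the 47th is 13.71.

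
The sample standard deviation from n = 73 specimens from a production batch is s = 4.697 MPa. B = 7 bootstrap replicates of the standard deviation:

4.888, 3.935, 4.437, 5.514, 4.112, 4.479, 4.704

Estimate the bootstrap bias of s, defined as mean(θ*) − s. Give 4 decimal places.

mean(θ*) = (4.888 + 3.935 + 4.437 + 5.514 + 4.112 + 4.479 + 4.704) / 7 = 4.58129
bias = 4.58129 − 4.697

bias = −0.1157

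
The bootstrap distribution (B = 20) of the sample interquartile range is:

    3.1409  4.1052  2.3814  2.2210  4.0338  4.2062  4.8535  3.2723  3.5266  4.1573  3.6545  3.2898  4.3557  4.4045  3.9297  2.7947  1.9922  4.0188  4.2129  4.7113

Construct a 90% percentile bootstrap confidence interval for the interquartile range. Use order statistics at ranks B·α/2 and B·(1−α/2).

(1.9922, 4.7113)

Sorted replicates: 1.9922, 2.2210, 2.3814, 2.7947, 3.1409, 3.2723, 3.2898, 3.5266, 3.6545, 3.9297, 4.0188, 4.0338, 4.1052, 4.1573, 4.2062, 4.2129, 4.3557, 4.4045, 4.7113, 4.8535
α = 0.10; lower rank = 20 × 0.050 = 1; upper rank = 20 × 0.950 = 19.
The 1st smallest replicate is 1.9922; the 19th is 4.7113.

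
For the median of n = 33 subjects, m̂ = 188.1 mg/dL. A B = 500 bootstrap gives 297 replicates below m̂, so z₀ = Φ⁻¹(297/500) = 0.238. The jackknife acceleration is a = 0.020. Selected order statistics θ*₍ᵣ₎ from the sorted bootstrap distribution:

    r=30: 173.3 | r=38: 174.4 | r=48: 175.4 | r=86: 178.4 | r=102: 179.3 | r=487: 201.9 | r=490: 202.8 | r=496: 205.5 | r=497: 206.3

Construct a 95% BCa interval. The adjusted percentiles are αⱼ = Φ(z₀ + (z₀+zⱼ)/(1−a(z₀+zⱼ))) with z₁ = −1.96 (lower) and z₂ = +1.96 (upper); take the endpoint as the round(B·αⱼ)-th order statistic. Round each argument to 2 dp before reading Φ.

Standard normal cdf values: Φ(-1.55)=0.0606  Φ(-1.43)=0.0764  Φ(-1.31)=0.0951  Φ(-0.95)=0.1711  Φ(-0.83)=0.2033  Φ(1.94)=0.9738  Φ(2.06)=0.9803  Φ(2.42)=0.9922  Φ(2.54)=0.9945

(174.4, 206.3)

Lower: z₀ + z₁ = 0.238 + (-1.960) = -1.722; 1 − a(z₀+z₁) = 1 − (0.020)(-1.722) = 1.0344; argument = 0.238 + (-1.722)/1.0344 = -1.4267 → -1.43.
α₁ = Φ(-1.43) = 0.0764; rank = round(500 × 0.0764) = 38; θ*₍38₎ = 174.4.
Upper: z₀ + z₂ = 2.198; 1 − a(z₀+z₂) = 0.9560; argument = 2.5371 → 2.54; α₂ = 0.9945; rank = 497; θ*₍497₎ = 206.3.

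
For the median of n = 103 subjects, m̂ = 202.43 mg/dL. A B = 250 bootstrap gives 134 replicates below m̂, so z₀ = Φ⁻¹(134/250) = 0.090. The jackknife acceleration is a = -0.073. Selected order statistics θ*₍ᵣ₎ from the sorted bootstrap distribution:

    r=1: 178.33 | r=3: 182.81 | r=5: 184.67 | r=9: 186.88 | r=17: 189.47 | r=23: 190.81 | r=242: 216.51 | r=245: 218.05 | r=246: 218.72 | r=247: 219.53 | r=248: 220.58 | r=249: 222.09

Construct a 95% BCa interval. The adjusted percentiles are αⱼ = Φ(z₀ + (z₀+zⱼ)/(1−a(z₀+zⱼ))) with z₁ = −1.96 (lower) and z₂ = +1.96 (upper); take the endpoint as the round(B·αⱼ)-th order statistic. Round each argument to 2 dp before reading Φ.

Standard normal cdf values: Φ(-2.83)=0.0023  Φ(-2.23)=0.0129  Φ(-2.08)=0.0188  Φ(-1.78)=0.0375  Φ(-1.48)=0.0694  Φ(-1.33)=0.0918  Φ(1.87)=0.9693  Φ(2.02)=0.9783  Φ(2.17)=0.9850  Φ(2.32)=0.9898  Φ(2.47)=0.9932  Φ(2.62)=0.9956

(184.67, 216.51)

Lower: z₀ + z₁ = 0.090 + (-1.960) = -1.870; 1 − a(z₀+z₁) = 1 − (-0.073)(-1.870) = 0.8635; argument = 0.090 + (-1.870)/0.8635 = -2.0756 → -2.08.
α₁ = Φ(-2.08) = 0.0188; rank = round(250 × 0.0188) = 5; θ*₍5₎ = 184.67.
Upper: z₀ + z₂ = 2.050; 1 − a(z₀+z₂) = 1.1497; argument = 1.8732 → 1.87; α₂ = 0.9693; rank = 242; θ*₍242₎ = 216.51.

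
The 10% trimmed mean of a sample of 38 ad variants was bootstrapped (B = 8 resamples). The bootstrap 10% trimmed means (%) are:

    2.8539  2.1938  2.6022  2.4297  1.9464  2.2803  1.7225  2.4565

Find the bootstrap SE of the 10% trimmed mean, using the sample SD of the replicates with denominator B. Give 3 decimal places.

Bootstrap SE is the standard deviation of the 8 replicate 10% trimmed means.
Mean of replicates: (2.8539 + 2.1938 + 2.6022 + 2.4297 + 1.9464 + 2.2803 + 1.7225 + 2.4565) / 8 = 18.48530 / 8 = 2.31066
Sum of squared deviations: (+0.54324)² + (−0.11686)² + (+0.29154)² + (+0.11904)² + (−0.36426)² + (−0.03036)² + (−0.58816)² + (+0.14584)² = 0.90874
Variance = 0.90874 / 8 = 0.11359
SE* = √0.11359

SE* = 0.337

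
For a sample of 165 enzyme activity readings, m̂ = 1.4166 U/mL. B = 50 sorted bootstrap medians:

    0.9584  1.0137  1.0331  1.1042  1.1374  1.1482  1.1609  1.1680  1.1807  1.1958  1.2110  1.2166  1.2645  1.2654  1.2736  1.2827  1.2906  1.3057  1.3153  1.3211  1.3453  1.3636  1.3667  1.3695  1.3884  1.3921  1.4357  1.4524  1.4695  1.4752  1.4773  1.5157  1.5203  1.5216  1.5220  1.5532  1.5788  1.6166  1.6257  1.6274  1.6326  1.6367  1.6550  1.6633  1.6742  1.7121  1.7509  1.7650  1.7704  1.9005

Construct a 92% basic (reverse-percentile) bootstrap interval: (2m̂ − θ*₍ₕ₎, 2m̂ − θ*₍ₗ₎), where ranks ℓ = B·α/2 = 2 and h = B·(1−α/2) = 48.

(1.0682, 1.8195)

Percentile endpoints at ranks 2 and 48: θ*₍2₎ = 1.0137, θ*₍48₎ = 1.7650.
Basic interval reflects these around m̂:
  lower = 2 × 1.4166 − 1.7650 = 1.0682
  upper = 2 × 1.4166 − 1.0137 = 1.8195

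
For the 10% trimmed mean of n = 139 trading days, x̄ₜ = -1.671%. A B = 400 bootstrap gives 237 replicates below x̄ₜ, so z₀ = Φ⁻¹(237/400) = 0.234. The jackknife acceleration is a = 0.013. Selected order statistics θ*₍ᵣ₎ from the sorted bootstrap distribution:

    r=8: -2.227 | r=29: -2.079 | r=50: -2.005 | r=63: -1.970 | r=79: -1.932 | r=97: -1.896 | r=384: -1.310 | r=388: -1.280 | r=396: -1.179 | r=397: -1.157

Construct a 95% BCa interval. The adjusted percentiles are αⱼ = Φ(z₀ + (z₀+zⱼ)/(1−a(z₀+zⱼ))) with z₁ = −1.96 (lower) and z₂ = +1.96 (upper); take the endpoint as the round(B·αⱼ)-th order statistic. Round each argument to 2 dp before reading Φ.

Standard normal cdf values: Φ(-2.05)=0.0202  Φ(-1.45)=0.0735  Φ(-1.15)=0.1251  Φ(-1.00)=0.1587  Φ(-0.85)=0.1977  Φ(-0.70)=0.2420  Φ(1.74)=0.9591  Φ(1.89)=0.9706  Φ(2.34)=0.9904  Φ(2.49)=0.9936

Lower: z₀ + z₁ = 0.234 + (-1.960) = -1.726; 1 − a(z₀+z₁) = 1 − (0.013)(-1.726) = 1.0224; argument = 0.234 + (-1.726)/1.0224 = -1.4541 → -1.45.
α₁ = Φ(-1.45) = 0.0735; rank = round(400 × 0.0735) = 29; θ*₍29₎ = -2.079.
Upper: z₀ + z₂ = 2.194; 1 − a(z₀+z₂) = 0.9715; argument = 2.4924 → 2.49; α₂ = 0.9936; rank = 397; θ*₍397₎ = -1.157.

(-2.079, -1.157)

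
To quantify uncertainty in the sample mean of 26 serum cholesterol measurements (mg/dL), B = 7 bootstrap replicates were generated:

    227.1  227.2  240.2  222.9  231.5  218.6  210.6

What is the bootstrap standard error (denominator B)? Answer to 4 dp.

Bootstrap SE is the standard deviation of the 7 replicate means.
Mean of replicates: (227.1 + 227.2 + 240.2 + 222.9 + 231.5 + 218.6 + 210.6) / 7 = 1578.10000 / 7 = 225.44286
Sum of squared deviations: (+1.65714)² + (+1.75714)² + (+14.75714)² + (−2.54286)² + (+6.05714)² + (−6.84286)² + (−14.84286)² = 533.89714
Variance = 533.89714 / 7 = 76.27102
SE* = √76.27102

SE* = 8.7333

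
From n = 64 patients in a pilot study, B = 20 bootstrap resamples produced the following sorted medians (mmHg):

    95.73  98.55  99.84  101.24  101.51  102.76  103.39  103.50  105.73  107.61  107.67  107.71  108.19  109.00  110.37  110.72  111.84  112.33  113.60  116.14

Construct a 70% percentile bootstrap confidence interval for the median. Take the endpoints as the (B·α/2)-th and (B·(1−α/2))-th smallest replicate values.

α = 0.30; lower rank = 20 × 0.150 = 3; upper rank = 20 × 0.850 = 17.
The 3rd smallest replicate is 99.84; the 17th is 111.84.

(99.84, 111.84)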